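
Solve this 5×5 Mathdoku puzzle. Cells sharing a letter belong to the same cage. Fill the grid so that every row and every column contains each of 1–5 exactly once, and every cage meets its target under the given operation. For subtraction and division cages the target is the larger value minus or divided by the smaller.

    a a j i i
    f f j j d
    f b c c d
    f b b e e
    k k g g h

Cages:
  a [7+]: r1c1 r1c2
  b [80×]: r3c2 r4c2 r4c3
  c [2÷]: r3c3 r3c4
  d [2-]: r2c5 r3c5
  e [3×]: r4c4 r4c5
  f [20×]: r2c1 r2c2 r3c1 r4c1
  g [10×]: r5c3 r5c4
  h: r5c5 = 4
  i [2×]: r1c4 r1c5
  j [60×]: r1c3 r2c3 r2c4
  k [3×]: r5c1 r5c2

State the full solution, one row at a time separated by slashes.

The 3 cells of cage b must have product 80; hence r3c2 = 4.
Cage b needs product 80; hence r4c2 = 5.
The 3 cells of cage b must have product 80, so r4c3 = 4.
H is a freebie; hence r5c5 = 4.
Cage j needs product 60, leaving r2c4 = 4.
Cage f needs product 20, which forces r2c2 = 2.
Cage a needs two cells with sum 7, which forces r1c1 = 4.
Column 2 already has 2; hence r1c2 = 3.
3 is placed in row 1, leaving r1c3 = 5.
5 is placed in column 3, so r2c3 = 3.
Column 2 now contains 3; hence r5c2 = 1.
5 is placed in column 3, which forces r5c3 = 2.
Row 5 already has 2, which forces r5c4 = 5.
2 is placed in column 3, which forces r3c3 = 1.
Cage c needs two cells with quotient 2, which forces r3c4 = 2.
The two cells of cage d must have difference 2, leaving r3c5 = 3.
Column 5 now contains 3, leaving r4c5 = 1.
Row 5 already has 1, which forces r5c1 = 3.
Column 4 already has 2, which forces r1c4 = 1.
Column 5 already has 1, which forces r1c5 = 2.
Cage f needs product 20, so r2c1 = 1.
Column 5 already has 1, so r2c5 = 5.
2 is placed in row 3, leaving r3c1 = 5.
Row 4 already has 1, which forces r4c1 = 2.
Row 4 already has 1, leaving r4c4 = 3.

4 3 5 1 2 / 1 2 3 4 5 / 5 4 1 2 3 / 2 5 4 3 1 / 3 1 2 5 4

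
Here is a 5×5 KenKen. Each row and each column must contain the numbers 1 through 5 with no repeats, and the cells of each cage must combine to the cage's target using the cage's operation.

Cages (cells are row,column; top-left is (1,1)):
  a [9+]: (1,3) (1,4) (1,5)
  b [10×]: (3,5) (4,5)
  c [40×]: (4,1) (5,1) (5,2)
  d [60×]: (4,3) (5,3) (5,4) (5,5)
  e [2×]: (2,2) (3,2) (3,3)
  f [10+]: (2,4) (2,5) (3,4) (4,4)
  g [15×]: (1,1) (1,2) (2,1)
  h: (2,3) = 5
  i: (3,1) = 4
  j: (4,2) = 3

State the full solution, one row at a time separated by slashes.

1 5 2 4 3 / 3 1 5 2 4 / 4 2 1 3 5 / 5 3 4 1 2 / 2 4 3 5 1

Cage e has product 2; hence (2,2) = 1.
Cage h is given, so (2,3) = 5.
I is a freebie, leaving (3,1) = 4.
Cage e has product 2; hence (3,2) = 2.
The 3 cells of cage e must have product 2, which forces (3,3) = 1.
Row 3 now contains 2, so (3,5) = 5.
Cage j is a single given cell, leaving (4,2) = 3.
5 is placed in column 5; hence (4,5) = 2.
The 3 cells of cage g must have product 15, leaving (1,1) = 1.
Column 2 now contains 3; hence (1,2) = 5.
Row 2 already has 5, so (2,1) = 3.
Cage f has sum 10, so (2,4) = 2.
Cage f has sum 10, so (2,5) = 4.
Row 3 now contains 5, which forces (3,4) = 3.
2 is placed in row 4; hence (4,1) = 5.
2 is placed in row 4, so (4,3) = 4.
The 4 cells of cage f must have sum 10; hence (4,4) = 1.
The 3 cells of cage c must have product 40, leaving (5,1) = 2.
The 3 cells of cage c must have product 40; hence (5,2) = 4.
Cage d needs product 60, leaving (5,3) = 3.
Cage d needs product 60, so (5,4) = 5.
Cage d needs product 60; hence (5,5) = 1.
3 is placed in column 3; hence (1,3) = 2.
Column 4 now contains 3, which forces (1,4) = 4.
Column 5 now contains 4, which forces (1,5) = 3.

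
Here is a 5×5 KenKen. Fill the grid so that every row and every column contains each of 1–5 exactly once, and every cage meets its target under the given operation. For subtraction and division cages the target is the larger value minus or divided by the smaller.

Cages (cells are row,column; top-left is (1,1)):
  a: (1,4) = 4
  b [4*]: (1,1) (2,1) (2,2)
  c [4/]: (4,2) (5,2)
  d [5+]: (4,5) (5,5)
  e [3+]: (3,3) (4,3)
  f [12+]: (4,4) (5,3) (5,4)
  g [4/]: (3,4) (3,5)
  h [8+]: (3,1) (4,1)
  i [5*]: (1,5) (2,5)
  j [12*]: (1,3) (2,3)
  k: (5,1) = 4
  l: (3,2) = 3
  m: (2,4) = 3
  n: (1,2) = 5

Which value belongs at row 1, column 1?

Cage n is a single given cell, so (1,2) = 5.
Cage a is a single given cell, leaving (1,4) = 4.
Row 1 already has 5, so (1,5) = 1.
Cage m is given, which forces (2,4) = 3.
1 is placed in column 5; hence (2,5) = 5.
L is a freebie; hence (3,2) = 3.
Column 4 already has 4, so (3,4) = 1.
1 is placed in column 5, which forces (3,5) = 4.
Column 4 already has 3, so (4,4) = 5.
Cage k is given, so (5,1) = 4.
Row 5 already has 4, so (5,2) = 1.
Column 4 now contains 5, so (5,4) = 2.
Row 5 already has 2, so (5,5) = 3.
Row 1 already has 1, so (1,1) = 2.
4 is placed in row 1, which forces (1,3) = 3.
Column 1 already has 4, leaving (2,1) = 1.
Column 2 already has 1; hence (2,2) = 2.
Row 2 now contains 3, leaving (2,3) = 4.
3 is placed in row 3, so (3,1) = 5.
Row 3 now contains 1, which forces (3,3) = 2.
Row 4 now contains 5, so (4,1) = 3.
Column 2 already has 1, which forces (4,2) = 4.
Cage e's pair has sum 3, which forces (4,3) = 1.
3 is placed in column 5, which forces (4,5) = 2.
Row 5 now contains 3, leaving (5,3) = 5.
The full grid is 2 5 3 4 1 / 1 2 4 3 5 / 5 3 2 1 4 / 3 4 1 5 2 / 4 1 5 2 3.

2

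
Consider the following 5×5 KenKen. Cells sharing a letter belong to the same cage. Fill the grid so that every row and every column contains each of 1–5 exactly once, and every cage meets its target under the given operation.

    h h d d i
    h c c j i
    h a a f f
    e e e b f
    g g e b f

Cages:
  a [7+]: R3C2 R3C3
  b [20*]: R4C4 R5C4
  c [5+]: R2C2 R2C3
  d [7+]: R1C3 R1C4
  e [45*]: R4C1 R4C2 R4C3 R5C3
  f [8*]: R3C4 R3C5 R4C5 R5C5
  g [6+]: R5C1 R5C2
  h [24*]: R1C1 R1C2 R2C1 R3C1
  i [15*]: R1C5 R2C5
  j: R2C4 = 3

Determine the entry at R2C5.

5

J is a freebie; hence R2C4 = 3.
Row 2 now contains 3, which forces R2C5 = 5.
Cage f needs product 8; hence R3C4 = 1.
The 4 cells of cage e must have product 45, which forces R5C3 = 3.
Column 5 already has 5, so R1C5 = 3.
The 4 cells of cage h must have product 24, which forces R3C1 = 3.
Cage e has product 45, leaving R4C2 = 3.
In row 2, 2 can only go at R2C1, so R2C1 = 2.
The only place for 4 in row 3 is R3C5.
In row 4, 2 can only go at R4C5, so R4C5 = 2.
Column 5 now contains 2, so R5C5 = 1.
Cage g needs two cells with sum 6, leaving R5C1 = 4.
Cage g's pair has sum 6, which forces R5C2 = 2.
Row 5 already has 4, leaving R5C4 = 5.
Column 1 already has 4, leaving R1C1 = 1.
The 4 cells of cage h must have product 24, which forces R1C2 = 4.
Cage d's pair has sum 7; hence R1C3 = 5.
Column 4 already has 5, which forces R1C4 = 2.
Column 2 already has 4, which forces R2C2 = 1.
1 is placed in row 2, leaving R2C3 = 4.
Column 2 already has 2; hence R3C2 = 5.
The two cells of cage a must have sum 7, so R3C3 = 2.
Column 1 already has 1; hence R4C1 = 5.
Column 3 already has 5, leaving R4C3 = 1.
Column 4 already has 5, which forces R4C4 = 4.
Completed grid: 1 4 5 2 3 / 2 1 4 3 5 / 3 5 2 1 4 / 5 3 1 4 2 / 4 2 3 5 1.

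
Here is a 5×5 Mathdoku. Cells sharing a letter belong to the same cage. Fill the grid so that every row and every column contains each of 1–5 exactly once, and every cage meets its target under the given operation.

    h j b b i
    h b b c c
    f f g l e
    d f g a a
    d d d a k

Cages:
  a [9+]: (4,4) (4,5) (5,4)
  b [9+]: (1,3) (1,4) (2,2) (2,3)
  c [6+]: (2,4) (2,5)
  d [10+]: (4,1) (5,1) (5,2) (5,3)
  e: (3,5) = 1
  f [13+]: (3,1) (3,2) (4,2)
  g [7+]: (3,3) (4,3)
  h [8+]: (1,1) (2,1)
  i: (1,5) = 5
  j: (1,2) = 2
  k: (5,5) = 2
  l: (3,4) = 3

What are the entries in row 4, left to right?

2 4 5 1 3

J is a freebie; hence (1,2) = 2.
Cage i is a single given cell, leaving (1,5) = 5.
L is a freebie, leaving (3,4) = 3.
Cage e is given, so (3,5) = 1.
Cage k is a single given cell, so (5,5) = 2.
Row 1 now contains 5, so (1,1) = 3.
Cage h's pair has sum 8, leaving (2,1) = 5.
Cage c's pair has sum 6, so (2,4) = 2.
Column 5 now contains 2, leaving (2,5) = 4.
Cage f has sum 13; hence (3,1) = 4.
3 is placed in row 3, leaving (3,2) = 5.
Row 3 now contains 5; hence (3,3) = 2.
Cage f needs sum 13, so (4,2) = 4.
Column 5 already has 4, so (4,5) = 3.
4 is placed in column 1, so (5,1) = 1.
1 is placed in row 5, so (5,2) = 3.
3 is placed in column 2, leaving (2,2) = 1.
Cage b needs sum 9, leaving (2,3) = 3.
1 is placed in column 1, which forces (4,1) = 2.
3 is placed in row 4, leaving (4,3) = 5.
Cage a has sum 9, leaving (4,4) = 1.
The 4 cells of cage d must have sum 10, so (5,3) = 4.
Cage a has sum 9, so (5,4) = 5.
Column 3 now contains 4, so (1,3) = 1.
Column 4 already has 1; hence (1,4) = 4.
The full grid is 3 2 1 4 5 / 5 1 3 2 4 / 4 5 2 3 1 / 2 4 5 1 3 / 1 3 4 5 2.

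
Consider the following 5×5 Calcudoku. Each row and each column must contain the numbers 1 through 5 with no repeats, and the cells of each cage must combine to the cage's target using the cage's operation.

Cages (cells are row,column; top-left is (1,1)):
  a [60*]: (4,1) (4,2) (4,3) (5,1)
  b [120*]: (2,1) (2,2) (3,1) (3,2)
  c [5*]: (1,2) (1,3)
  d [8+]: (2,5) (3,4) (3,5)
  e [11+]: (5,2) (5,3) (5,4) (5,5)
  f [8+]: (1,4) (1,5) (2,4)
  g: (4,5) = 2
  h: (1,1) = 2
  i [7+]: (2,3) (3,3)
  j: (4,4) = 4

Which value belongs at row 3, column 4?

Cage h is a single given cell, leaving (1,1) = 2.
Cage j is a single given cell; hence (4,4) = 4.
Cage g is given, which forces (4,5) = 2.
Cage a has product 60; hence (5,1) = 4.
Row 1 needs a 3, and only (1,4) is open for it.
Cage f has sum 8; hence (1,5) = 4.
Cage f needs sum 8, which forces (2,4) = 1.
Column 4 already has 1, so (3,4) = 2.
2 is placed in column 4, leaving (5,4) = 5.
The 4 cells of cage b must have product 120, leaving (2,2) = 2.
The 3 cells of cage d must have sum 8, which forces (2,5) = 5.
Row 3 already has 2, leaving (3,2) = 4.
The 3 cells of cage d must have sum 8; hence (3,5) = 1.
Column 5 already has 1, which forces (5,5) = 3.
5 is placed in row 2, so (2,1) = 3.
The two cells of cage i must have sum 7, which forces (2,3) = 4.
Cage b needs product 120, which forces (3,1) = 5.
Cage i's pair has sum 7, which forces (3,3) = 3.
Column 1 already has 5, so (4,1) = 1.
1 is placed in row 4, so (4,3) = 5.
Row 5 now contains 3, leaving (5,2) = 1.
Cage e has sum 11, so (5,3) = 2.
Column 2 now contains 1, leaving (1,2) = 5.
5 is placed in column 3, leaving (1,3) = 1.
Row 4 already has 5, leaving (4,2) = 3.
The full grid is 2 5 1 3 4 / 3 2 4 1 5 / 5 4 3 2 1 / 1 3 5 4 2 / 4 1 2 5 3.

2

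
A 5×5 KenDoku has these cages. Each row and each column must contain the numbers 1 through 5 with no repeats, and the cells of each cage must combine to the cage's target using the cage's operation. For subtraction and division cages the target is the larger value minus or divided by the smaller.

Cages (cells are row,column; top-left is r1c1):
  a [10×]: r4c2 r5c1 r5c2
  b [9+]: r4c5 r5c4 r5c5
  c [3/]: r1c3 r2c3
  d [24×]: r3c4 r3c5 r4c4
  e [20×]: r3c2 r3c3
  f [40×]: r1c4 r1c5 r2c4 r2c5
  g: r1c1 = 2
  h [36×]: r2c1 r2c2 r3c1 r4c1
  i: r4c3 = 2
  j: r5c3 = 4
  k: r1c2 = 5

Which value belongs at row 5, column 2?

2

Cage g is given, which forces r1c1 = 2.
Cage k is given, so r1c2 = 5.
Cage h has product 36, which forces r2c2 = 3.
Row 2 now contains 3; hence r2c3 = 1.
Column 2 now contains 5, leaving r3c2 = 4.
4 is placed in row 3; hence r3c3 = 5.
Cage i is given, so r4c3 = 2.
Cage j is a single given cell, leaving r5c3 = 4.
1 is placed in column 3; hence r1c3 = 3.
Row 2 already has 1, leaving r2c1 = 4.
Row 4 now contains 2, which forces r4c2 = 1.
Cage d has product 24, which forces r4c4 = 4.
The 3 cells of cage a must have product 10; hence r5c1 = 5.
The 3 cells of cage a must have product 10; hence r5c2 = 2.
Column 4 already has 4, leaving r1c4 = 1.
Cage f has product 40; hence r1c5 = 4.
Cage h has product 36, which forces r3c1 = 1.
1 is placed in row 4, so r4c1 = 3.
The 3 cells of cage b must have sum 9, which forces r4c5 = 5.
1 is placed in column 4; hence r5c4 = 3.
3 is placed in row 5, leaving r5c5 = 1.
Cage f needs product 40, so r2c4 = 5.
5 is placed in column 5; hence r2c5 = 2.
Column 4 already has 3, leaving r3c4 = 2.
The 3 cells of cage d must have product 24, so r3c5 = 3.
Completed grid: 2 5 3 1 4 / 4 3 1 5 2 / 1 4 5 2 3 / 3 1 2 4 5 / 5 2 4 3 1.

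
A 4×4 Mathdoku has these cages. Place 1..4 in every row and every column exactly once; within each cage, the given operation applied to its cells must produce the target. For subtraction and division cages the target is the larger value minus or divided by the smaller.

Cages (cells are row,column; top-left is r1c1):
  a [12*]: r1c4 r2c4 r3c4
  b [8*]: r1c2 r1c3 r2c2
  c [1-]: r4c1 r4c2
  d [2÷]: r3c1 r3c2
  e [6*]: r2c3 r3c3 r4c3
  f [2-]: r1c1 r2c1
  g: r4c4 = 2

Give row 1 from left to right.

1 2 4 3

Cage g is a single given cell, so r4c4 = 2.
Row 4 needs a 1, and only r4c3 is open for it.
The only place for 3 in column 2 is r4c2.
Row 4 now contains 3; hence r4c1 = 4.
The only place for 2 in column 1 is r3c1.
The 3 cells of cage e must have product 6, leaving r2c3 = 2.
Row 3 already has 2, so r3c3 = 3.
Cage b has product 8; hence r1c2 = 2.
Column 3 now contains 2, so r1c3 = 4.
Cage b needs product 8, which forces r2c2 = 1.
Column 2 already has 1, so r3c2 = 4.
4 is placed in row 3, which forces r3c4 = 1.
The two cells of cage f must have difference 2; hence r1c1 = 1.
Column 4 now contains 1, which forces r1c4 = 3.
1 is placed in row 2, leaving r2c1 = 3.
Cage a has product 12, which forces r2c4 = 4.
Completed grid: 1 2 4 3 / 3 1 2 4 / 2 4 3 1 / 4 3 1 2.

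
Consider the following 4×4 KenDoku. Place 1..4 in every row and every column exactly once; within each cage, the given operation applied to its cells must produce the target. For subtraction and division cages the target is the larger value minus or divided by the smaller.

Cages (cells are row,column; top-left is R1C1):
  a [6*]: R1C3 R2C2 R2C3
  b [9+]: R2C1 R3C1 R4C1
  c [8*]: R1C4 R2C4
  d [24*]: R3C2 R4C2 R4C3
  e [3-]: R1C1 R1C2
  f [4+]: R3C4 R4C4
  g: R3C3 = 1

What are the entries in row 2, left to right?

3 1 2 4

Cage g is a single given cell, which forces R3C3 = 1.
Row 3 now contains 1, so R3C4 = 3.
Column 4 already has 3, so R4C4 = 1.
Cage a has product 6; hence R2C2 = 1.
The two cells of cage e must have difference 3, so R1C1 = 1.
Column 2 now contains 1, leaving R1C2 = 4.
Row 1 already has 4, leaving R1C4 = 2.
2 is placed in column 4, which forces R2C4 = 4.
4 is placed in column 2, so R3C2 = 2.
2 is placed in column 2; hence R4C2 = 3.
Row 1 already has 2, leaving R1C3 = 3.
The 3 cells of cage b must have sum 9, so R2C1 = 3.
Cage a has product 6, so R2C3 = 2.
Row 3 already has 2; hence R3C1 = 4.
Cage b has sum 9; hence R4C1 = 2.
Cage d needs product 24, which forces R4C3 = 4.
Filled in: 1 4 3 2 / 3 1 2 4 / 4 2 1 3 / 2 3 4 1.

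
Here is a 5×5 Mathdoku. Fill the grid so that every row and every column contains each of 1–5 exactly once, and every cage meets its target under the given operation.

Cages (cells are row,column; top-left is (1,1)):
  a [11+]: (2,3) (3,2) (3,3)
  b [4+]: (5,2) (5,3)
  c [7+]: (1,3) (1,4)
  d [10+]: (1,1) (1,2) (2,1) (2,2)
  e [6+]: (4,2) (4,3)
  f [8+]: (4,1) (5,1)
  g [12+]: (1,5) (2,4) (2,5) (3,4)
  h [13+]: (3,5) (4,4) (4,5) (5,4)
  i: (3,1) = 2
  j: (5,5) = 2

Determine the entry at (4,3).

1

I is a freebie, so (3,1) = 2.
Cage j is given, so (5,5) = 2.
The only place for 4 in row 5 is (5,4).
In row 5, 5 can only go at (5,1), so (5,1) = 5.
5 is placed in column 1, leaving (4,1) = 3.
The 4 cells of cage h must have sum 13; hence (3,5) = 3.
In row 2, 3 can only go at (2,2), so (2,2) = 3.
Cage d needs sum 10, leaving (1,2) = 2.
3 is placed in column 2; hence (5,2) = 1.
The two cells of cage b must have sum 4, which forces (5,3) = 3.
Cage c's pair has sum 7, so (1,3) = 4.
Cage c needs two cells with sum 7, leaving (1,4) = 3.
Row 1 already has 4; hence (1,1) = 1.
Row 1 now contains 1, leaving (1,5) = 5.
Cage d has sum 10, which forces (2,1) = 4.
Row 2 already has 4, which forces (2,5) = 1.
1 is placed in column 5, so (4,5) = 4.
Cage g needs sum 12, so (2,4) = 5.
Cage g has sum 12, so (3,4) = 1.
Row 4 already has 4, which forces (4,2) = 5.
The two cells of cage e must have sum 6, leaving (4,3) = 1.
The 4 cells of cage h must have sum 13; hence (4,4) = 2.
5 is placed in row 2, leaving (2,3) = 2.
Column 2 already has 5, which forces (3,2) = 4.
Row 3 already has 1, so (3,3) = 5.
The full grid is 1 2 4 3 5 / 4 3 2 5 1 / 2 4 5 1 3 / 3 5 1 2 4 / 5 1 3 4 2.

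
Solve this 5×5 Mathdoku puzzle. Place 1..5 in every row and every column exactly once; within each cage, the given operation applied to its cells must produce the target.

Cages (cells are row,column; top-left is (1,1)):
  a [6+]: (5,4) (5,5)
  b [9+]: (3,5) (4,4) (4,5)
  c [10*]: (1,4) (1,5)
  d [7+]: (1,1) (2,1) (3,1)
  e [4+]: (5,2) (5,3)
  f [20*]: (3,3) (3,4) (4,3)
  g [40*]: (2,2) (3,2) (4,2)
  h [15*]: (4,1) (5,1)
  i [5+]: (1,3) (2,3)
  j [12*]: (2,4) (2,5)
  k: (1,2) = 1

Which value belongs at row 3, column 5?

3

Cage k is a single given cell; hence (1,2) = 1.
Column 2 already has 1; hence (5,2) = 3.
Row 5 now contains 3, which forces (5,3) = 1.
The two cells of cage h must have product 15; hence (4,1) = 3.
Row 5 now contains 3, which forces (5,1) = 5.
In row 1, 3 can only go at (1,3), so (1,3) = 3.
3 is placed in column 3, which forces (2,3) = 2.
The 3 cells of cage f must have product 20, so (3,4) = 1.
The 3 cells of cage d must have sum 7; hence (2,1) = 1.
Row 1 needs a 4, and only (1,1) is open for it.
Column 1 already has 4, which forces (3,1) = 2.
Cage g has product 40; hence (4,2) = 2.
Cage b needs sum 9, leaving (4,5) = 1.
Row 2 needs a 5, and only (2,2) is open for it.
Column 2 now contains 5, leaving (3,2) = 4.
Row 3 already has 4, which forces (3,3) = 5.
Row 3 already has 4, which forces (3,5) = 3.
Column 3 already has 5, so (4,3) = 4.
4 is placed in row 4, leaving (4,4) = 5.
Column 4 now contains 5; hence (1,4) = 2.
Cage c needs two cells with product 10, which forces (1,5) = 5.
Cage j needs two cells with product 12, so (2,4) = 3.
Column 5 already has 3, so (2,5) = 4.
Column 4 already has 2, so (5,4) = 4.
Column 5 now contains 4, which forces (5,5) = 2.
The full grid is 4 1 3 2 5 / 1 5 2 3 4 / 2 4 5 1 3 / 3 2 4 5 1 / 5 3 1 4 2.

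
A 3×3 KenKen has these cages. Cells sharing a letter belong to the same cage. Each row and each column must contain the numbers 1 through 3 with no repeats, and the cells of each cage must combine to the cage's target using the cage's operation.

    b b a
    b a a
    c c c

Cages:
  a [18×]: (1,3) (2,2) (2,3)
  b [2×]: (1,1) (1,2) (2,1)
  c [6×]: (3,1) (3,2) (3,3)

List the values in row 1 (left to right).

2 1 3

Cage b has product 2, so (1,1) = 2.
Cage b has product 2, leaving (1,2) = 1.
Cage a has product 18, which forces (1,3) = 3.
The 3 cells of cage b must have product 2, leaving (2,1) = 1.
The 3 cells of cage a must have product 18, leaving (2,2) = 3.
Cage a has product 18, which forces (2,3) = 2.
1 is placed in column 1, which forces (3,1) = 3.
3 is placed in column 2, which forces (3,2) = 2.
2 is placed in column 3, so (3,3) = 1.
Filled in: 2 1 3 / 1 3 2 / 3 2 1.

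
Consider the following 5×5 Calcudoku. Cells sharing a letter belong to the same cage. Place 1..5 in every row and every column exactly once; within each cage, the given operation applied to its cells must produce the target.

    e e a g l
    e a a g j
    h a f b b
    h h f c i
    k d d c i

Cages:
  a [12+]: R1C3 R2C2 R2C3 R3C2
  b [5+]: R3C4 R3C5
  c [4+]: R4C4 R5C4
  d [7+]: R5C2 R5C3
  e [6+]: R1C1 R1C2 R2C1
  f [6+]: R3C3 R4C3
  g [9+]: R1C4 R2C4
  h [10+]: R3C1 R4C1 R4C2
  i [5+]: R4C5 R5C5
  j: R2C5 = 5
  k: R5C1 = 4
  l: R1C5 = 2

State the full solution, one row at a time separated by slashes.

1 3 4 5 2 / 2 1 3 4 5 / 5 4 1 2 3 / 3 2 5 1 4 / 4 5 2 3 1

Cage l is a single given cell; hence R1C5 = 2.
J is a freebie; hence R2C5 = 5.
Cage k is given, so R5C1 = 4.
Cage g needs two cells with sum 9, leaving R1C4 = 5.
Cage e has sum 6; hence R2C1 = 2.
Row 2 already has 5, which forces R2C4 = 4.
The two cells of cage i must have sum 5, so R4C5 = 4.
Cage i's pair has sum 5, which forces R5C5 = 1.
Cage b's pair has sum 5, leaving R3C4 = 2.
1 is placed in column 5; hence R3C5 = 3.
The 3 cells of cage h must have sum 10, which forces R4C2 = 2.
Cage c needs two cells with sum 4; hence R4C4 = 1.
Column 2 already has 2, so R5C2 = 5.
Row 5 now contains 5, which forces R5C3 = 2.
Row 5 already has 1, which forces R5C4 = 3.
Cage a needs sum 12, leaving R1C3 = 4.
3 is placed in row 3, which forces R3C1 = 5.
5 is placed in column 2, which forces R3C2 = 4.
The two cells of cage f must have sum 6, so R3C3 = 1.
Cage h needs sum 10, which forces R4C1 = 3.
1 is placed in row 4, so R4C3 = 5.
Column 1 now contains 3, leaving R1C1 = 1.
The 3 cells of cage e must have sum 6, so R1C2 = 3.
Cage a has sum 12, which forces R2C2 = 1.
1 is placed in column 3, leaving R2C3 = 3.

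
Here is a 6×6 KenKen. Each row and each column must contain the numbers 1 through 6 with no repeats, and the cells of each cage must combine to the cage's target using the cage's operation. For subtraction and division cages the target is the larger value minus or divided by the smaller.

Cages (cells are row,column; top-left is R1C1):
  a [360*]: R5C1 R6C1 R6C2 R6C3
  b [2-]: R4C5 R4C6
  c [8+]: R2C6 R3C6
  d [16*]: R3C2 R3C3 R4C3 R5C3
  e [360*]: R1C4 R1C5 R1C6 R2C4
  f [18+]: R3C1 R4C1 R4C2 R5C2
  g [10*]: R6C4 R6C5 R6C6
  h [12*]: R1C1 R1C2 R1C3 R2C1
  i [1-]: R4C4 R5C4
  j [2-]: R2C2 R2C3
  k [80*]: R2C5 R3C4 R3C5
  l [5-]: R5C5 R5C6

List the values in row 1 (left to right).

2 1 6 5 3 4

The 3 cells of cage k must have product 80; hence R2C5 = 4.
The 4 cells of cage d must have product 16, so R3C2 = 2.
Cage k has product 80, which forces R3C4 = 4.
The 3 cells of cage k must have product 80, so R3C5 = 5.
Row 3 already has 4, leaving R3C3 = 1.
In row 2, 6 can only go at R2C4, so R2C4 = 6.
The 4 cells of cage h must have product 12, so R1C2 = 1.
Cage h needs product 12, leaving R2C1 = 1.
The only place for 2 in row 2 is R2C6.
Cage c's pair has sum 8, which forces R3C6 = 6.
6 is placed in column 6, which forces R5C6 = 1.
Column 6 already has 1; hence R6C6 = 5.
Cage e has product 360; hence R1C4 = 5.
Cage e needs product 360, so R1C5 = 3.
5 is placed in column 6, leaving R1C6 = 4.
Row 3 now contains 6; hence R3C1 = 3.
Column 6 already has 4; hence R4C6 = 3.
Cage a has product 360, so R5C1 = 5.
Row 5 already has 5, leaving R5C2 = 4.
4 is placed in row 5; hence R5C3 = 2.
Row 5 already has 2, leaving R5C4 = 3.
Row 5 already has 1, leaving R5C5 = 6.
Row 1 now contains 4, leaving R1C1 = 2.
3 is placed in row 1, so R1C3 = 6.
Cage f has sum 18, leaving R4C1 = 6.
Cage f has sum 18, which forces R4C2 = 5.
2 is placed in column 3, which forces R4C3 = 4.
Cage i's pair has difference 1; hence R4C4 = 2.
Cage b's pair has difference 2, leaving R4C5 = 1.
The 4 cells of cage a must have product 360; hence R6C1 = 4.
Column 3 now contains 6, leaving R6C3 = 3.
Column 4 already has 2, which forces R6C4 = 1.
1 is placed in column 5, leaving R6C5 = 2.
Column 2 now contains 5, so R2C2 = 3.
3 is placed in column 3; hence R2C3 = 5.
Row 6 now contains 3, leaving R6C2 = 6.
The full grid is 2 1 6 5 3 4 / 1 3 5 6 4 2 / 3 2 1 4 5 6 / 6 5 4 2 1 3 / 5 4 2 3 6 1 / 4 6 3 1 2 5.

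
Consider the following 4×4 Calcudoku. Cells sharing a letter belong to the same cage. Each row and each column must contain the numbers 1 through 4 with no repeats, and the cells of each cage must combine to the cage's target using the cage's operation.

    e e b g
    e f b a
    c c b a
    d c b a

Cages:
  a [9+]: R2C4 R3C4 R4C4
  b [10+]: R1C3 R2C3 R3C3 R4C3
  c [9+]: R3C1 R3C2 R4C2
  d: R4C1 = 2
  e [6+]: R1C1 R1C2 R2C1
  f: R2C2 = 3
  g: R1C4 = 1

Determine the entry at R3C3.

3

G is a freebie, so R1C4 = 1.
Cage f is a single given cell, which forces R2C2 = 3.
D is a freebie, so R4C1 = 2.
2 is placed in row 4; hence R4C2 = 4.
Row 4 already has 4, which forces R4C4 = 3.
Cage e has sum 6; hence R1C1 = 3.
3 is placed in column 2, which forces R1C2 = 2.
Row 1 now contains 2, so R1C3 = 4.
Column 1 already has 2; hence R2C1 = 1.
Column 3 already has 4, leaving R2C3 = 2.
2 is placed in row 2; hence R2C4 = 4.
3 is placed in column 1, leaving R3C1 = 4.
Column 2 now contains 2, leaving R3C2 = 1.
2 is placed in column 3, so R3C3 = 3.
4 is placed in column 4, which forces R3C4 = 2.
3 is placed in row 4, so R4C3 = 1.
Filled in: 3 2 4 1 / 1 3 2 4 / 4 1 3 2 / 2 4 1 3.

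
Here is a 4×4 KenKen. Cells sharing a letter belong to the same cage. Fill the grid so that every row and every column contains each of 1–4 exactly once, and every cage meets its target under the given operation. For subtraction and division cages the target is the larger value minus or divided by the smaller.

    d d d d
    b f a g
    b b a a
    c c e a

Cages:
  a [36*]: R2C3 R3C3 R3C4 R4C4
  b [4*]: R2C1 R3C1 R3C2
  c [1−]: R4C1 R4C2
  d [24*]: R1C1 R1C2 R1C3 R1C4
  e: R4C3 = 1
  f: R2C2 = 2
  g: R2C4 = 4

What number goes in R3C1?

4

F is a freebie, leaving R2C2 = 2.
G is a freebie, which forces R2C4 = 4.
2 is placed in column 2, leaving R3C2 = 1.
Cage e is given, leaving R4C3 = 1.
Row 2 now contains 2, leaving R2C1 = 1.
1 is placed in column 3, so R2C3 = 3.
Row 3 now contains 1, which forces R3C1 = 4.
Cage a has product 36, which forces R3C3 = 2.
The 4 cells of cage a must have product 36, so R3C4 = 3.
Cage a needs product 36, which forces R4C4 = 2.
Cage d has product 24, which forces R1C1 = 2.
Cage d needs product 24, so R1C2 = 3.
Column 3 now contains 2; hence R1C3 = 4.
Column 4 already has 2, which forces R1C4 = 1.
Row 4 now contains 2, which forces R4C1 = 3.
Cage c's pair has difference 1, so R4C2 = 4.
Filled in: 2 3 4 1 / 1 2 3 4 / 4 1 2 3 / 3 4 1 2.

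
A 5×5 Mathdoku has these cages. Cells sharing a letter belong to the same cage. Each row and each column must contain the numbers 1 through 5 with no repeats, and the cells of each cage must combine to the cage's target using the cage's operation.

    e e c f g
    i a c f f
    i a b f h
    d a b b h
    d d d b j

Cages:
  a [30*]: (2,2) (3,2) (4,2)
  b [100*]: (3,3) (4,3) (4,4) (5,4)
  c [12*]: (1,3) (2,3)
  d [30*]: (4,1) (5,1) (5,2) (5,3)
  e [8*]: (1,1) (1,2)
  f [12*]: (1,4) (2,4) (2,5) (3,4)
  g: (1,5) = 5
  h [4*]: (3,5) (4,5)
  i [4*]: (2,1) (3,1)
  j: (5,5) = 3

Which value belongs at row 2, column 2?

5

Cage g is given, so (1,5) = 5.
Cage j is given; hence (5,5) = 3.
Cage d needs product 30, leaving (4,1) = 3.
The only place for 1 in row 1 is (1,4).
Row 1 needs a 3, and only (1,3) is open for it.
Column 3 now contains 3; hence (2,3) = 4.
4 is placed in row 2; hence (2,4) = 3.
4 is placed in row 2; hence (2,1) = 1.
Row 2 already has 1, so (2,5) = 2.
The two cells of cage i must have product 4, leaving (3,1) = 4.
Cage a has product 30; hence (3,2) = 3.
4 is placed in row 3, which forces (3,4) = 2.
4 is placed in row 3, leaving (3,5) = 1.
1 is placed in column 5, which forces (4,5) = 4.
4 is placed in column 1, which forces (1,1) = 2.
Cage e's pair has product 8, so (1,2) = 4.
2 is placed in row 2, leaving (2,2) = 5.
Row 3 now contains 1; hence (3,3) = 5.
Cage a needs product 30; hence (4,2) = 2.
Cage b needs product 100, so (4,3) = 1.
Row 4 already has 4, leaving (4,4) = 5.
2 is placed in column 1; hence (5,1) = 5.
2 is placed in column 2; hence (5,2) = 1.
Column 3 already has 1, so (5,3) = 2.
Cage b needs product 100; hence (5,4) = 4.
The full grid is 2 4 3 1 5 / 1 5 4 3 2 / 4 3 5 2 1 / 3 2 1 5 4 / 5 1 2 4 3.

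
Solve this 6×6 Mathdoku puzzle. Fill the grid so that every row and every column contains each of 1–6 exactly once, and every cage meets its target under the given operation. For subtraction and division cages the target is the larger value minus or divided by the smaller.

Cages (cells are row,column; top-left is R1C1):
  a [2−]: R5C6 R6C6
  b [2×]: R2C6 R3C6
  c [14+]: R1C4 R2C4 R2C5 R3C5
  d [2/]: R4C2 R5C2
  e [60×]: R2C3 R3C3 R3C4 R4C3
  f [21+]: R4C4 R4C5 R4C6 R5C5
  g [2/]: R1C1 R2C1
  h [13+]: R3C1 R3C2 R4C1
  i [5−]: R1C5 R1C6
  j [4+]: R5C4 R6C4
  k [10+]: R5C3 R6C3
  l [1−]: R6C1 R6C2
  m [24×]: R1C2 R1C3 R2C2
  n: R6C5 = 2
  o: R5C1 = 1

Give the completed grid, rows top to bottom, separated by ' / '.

3 4 2 5 1 6 / 6 3 5 2 4 1 / 5 6 1 4 3 2 / 2 1 3 6 5 4 / 1 2 4 3 6 5 / 4 5 6 1 2 3

Cage o is given, which forces R5C1 = 1.
Row 5 already has 1; hence R5C4 = 3.
The 4 cells of cage f must have sum 21, which forces R5C5 = 6.
Column 4 already has 3, which forces R6C4 = 1.
N is a freebie, leaving R6C5 = 2.
Column 5 now contains 6, so R1C5 = 1.
Cage i's pair has difference 5, so R1C6 = 6.
Row 5 already has 6, so R5C3 = 4.
The two cells of cage k must have sum 10, so R6C3 = 6.
The 4 cells of cage f must have sum 21, leaving R4C4 = 6.
4 is placed in row 5, so R5C2 = 2.
2 is placed in row 5, which forces R5C6 = 5.
Cage m needs product 24; hence R1C3 = 2.
Cage f needs sum 21; hence R4C5 = 5.
5 is placed in column 6, leaving R4C6 = 4.
Cage a's pair has difference 2, leaving R6C6 = 3.
The 4 cells of cage c must have sum 14, so R1C4 = 5.
The 4 cells of cage c must have sum 14, leaving R2C4 = 2.
Row 2 already has 2, so R2C6 = 1.
Cage e has product 60, so R3C4 = 4.
4 is placed in row 3, leaving R3C5 = 3.
Column 6 already has 1, which forces R3C6 = 2.
4 is placed in row 4, leaving R4C2 = 1.
1 is placed in row 4, leaving R4C3 = 3.
Cage g's pair has quotient 2, leaving R1C1 = 3.
Row 1 now contains 3, so R1C2 = 4.
Row 2 already has 2; hence R2C1 = 6.
4 is placed in column 2, which forces R2C2 = 3.
Column 3 now contains 3; hence R2C3 = 5.
Column 5 now contains 3, so R2C5 = 4.
Column 1 now contains 6; hence R3C1 = 5.
5 is placed in row 3; hence R3C2 = 6.
Cage e needs product 60, so R3C3 = 1.
3 is placed in row 4, so R4C1 = 2.
Column 1 already has 5, so R6C1 = 4.
4 is placed in column 2, so R6C2 = 5.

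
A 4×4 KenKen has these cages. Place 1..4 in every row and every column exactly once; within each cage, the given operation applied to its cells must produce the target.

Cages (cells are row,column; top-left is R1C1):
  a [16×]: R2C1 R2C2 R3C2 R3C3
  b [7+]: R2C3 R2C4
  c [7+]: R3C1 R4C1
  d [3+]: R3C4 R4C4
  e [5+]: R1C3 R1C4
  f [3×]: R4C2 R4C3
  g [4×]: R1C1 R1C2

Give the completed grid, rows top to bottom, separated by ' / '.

Row 3 needs a 3, and only R3C1 is open for it.
3 is placed in column 1, which forces R4C1 = 4.
4 is placed in column 1; hence R1C1 = 1.
The two cells of cage g must have product 4, which forces R1C2 = 4.
Column 1 already has 1; hence R2C1 = 2.
Row 2 already has 2, which forces R2C2 = 1.
1 is placed in column 2, so R3C2 = 2.
Row 3 already has 2, which forces R3C4 = 1.
1 is placed in column 2, so R4C2 = 3.
Row 4 now contains 3, leaving R4C3 = 1.
1 is placed in column 4, leaving R4C4 = 2.
The two cells of cage e must have sum 5; hence R1C3 = 2.
Column 4 now contains 2, so R1C4 = 3.
Column 4 now contains 3; hence R2C4 = 4.
1 is placed in row 3, so R3C3 = 4.
Row 2 already has 4, leaving R2C3 = 3.

1 4 2 3 / 2 1 3 4 / 3 2 4 1 / 4 3 1 2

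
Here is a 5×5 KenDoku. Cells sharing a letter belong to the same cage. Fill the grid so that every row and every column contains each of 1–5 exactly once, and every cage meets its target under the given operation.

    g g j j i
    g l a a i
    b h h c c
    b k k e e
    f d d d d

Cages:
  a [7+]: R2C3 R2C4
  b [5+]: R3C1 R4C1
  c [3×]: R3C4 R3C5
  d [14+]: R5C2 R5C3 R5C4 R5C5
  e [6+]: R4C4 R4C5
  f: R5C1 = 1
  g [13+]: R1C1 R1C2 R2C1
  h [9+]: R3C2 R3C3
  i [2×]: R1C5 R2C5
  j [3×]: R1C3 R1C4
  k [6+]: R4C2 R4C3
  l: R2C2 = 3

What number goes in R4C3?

5

Cage l is given; hence R2C2 = 3.
Cage f is a single given cell, so R5C1 = 1.
Row 1 needs a 2, and only R1C5 is open for it.
2 is placed in column 5; hence R2C5 = 1.
1 is placed in column 5, leaving R3C5 = 3.
3 is placed in row 3; hence R3C1 = 2.
3 is placed in row 3, so R3C4 = 1.
The two cells of cage b must have sum 5, leaving R4C1 = 3.
1 is placed in column 4; hence R4C4 = 2.
Column 1 now contains 3, leaving R1C1 = 5.
Cage g has sum 13, leaving R1C2 = 4.
Cage j's pair has product 3, leaving R1C3 = 1.
1 is placed in column 4; hence R1C4 = 3.
Cage g needs sum 13, which forces R2C1 = 4.
Cage a needs two cells with sum 7, leaving R2C3 = 2.
Column 4 already has 2, leaving R2C4 = 5.
Column 2 now contains 4, which forces R3C2 = 5.
Row 3 now contains 5, which forces R3C3 = 4.
Column 2 now contains 5, which forces R4C2 = 1.
1 is placed in column 3, which forces R4C3 = 5.
The two cells of cage e must have sum 6; hence R4C5 = 4.
Column 2 now contains 5; hence R5C2 = 2.
Column 3 now contains 5, so R5C3 = 3.
Column 4 already has 5; hence R5C4 = 4.
Column 5 now contains 4, so R5C5 = 5.
The full grid is 5 4 1 3 2 / 4 3 2 5 1 / 2 5 4 1 3 / 3 1 5 2 4 / 1 2 3 4 5.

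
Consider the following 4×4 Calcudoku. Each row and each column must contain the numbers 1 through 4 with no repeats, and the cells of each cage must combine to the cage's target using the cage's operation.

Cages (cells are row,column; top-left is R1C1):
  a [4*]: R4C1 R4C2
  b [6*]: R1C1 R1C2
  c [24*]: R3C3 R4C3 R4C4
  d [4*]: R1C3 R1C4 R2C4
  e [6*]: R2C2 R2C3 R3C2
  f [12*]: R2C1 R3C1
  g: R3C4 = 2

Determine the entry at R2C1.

4

Cage g is a single given cell, leaving R3C4 = 2.
The 3 cells of cage d must have product 4, leaving R1C3 = 1.
Cage d needs product 4; hence R1C4 = 4.
Column 4 now contains 2, which forces R2C4 = 1.
Cage c has product 24, which forces R4C3 = 2.
Column 4 already has 4; hence R4C4 = 3.
The 3 cells of cage e must have product 6; hence R2C2 = 2.
2 is placed in column 3, which forces R2C3 = 3.
Cage e needs product 6, leaving R3C2 = 1.
Cage c has product 24; hence R3C3 = 4.
Column 2 already has 1, so R4C2 = 4.
Cage b's pair has product 6, which forces R1C1 = 2.
Column 2 already has 2; hence R1C2 = 3.
Row 2 already has 3, so R2C1 = 4.
4 is placed in row 3, which forces R3C1 = 3.
Row 4 already has 4, which forces R4C1 = 1.
Completed grid: 2 3 1 4 / 4 2 3 1 / 3 1 4 2 / 1 4 2 3.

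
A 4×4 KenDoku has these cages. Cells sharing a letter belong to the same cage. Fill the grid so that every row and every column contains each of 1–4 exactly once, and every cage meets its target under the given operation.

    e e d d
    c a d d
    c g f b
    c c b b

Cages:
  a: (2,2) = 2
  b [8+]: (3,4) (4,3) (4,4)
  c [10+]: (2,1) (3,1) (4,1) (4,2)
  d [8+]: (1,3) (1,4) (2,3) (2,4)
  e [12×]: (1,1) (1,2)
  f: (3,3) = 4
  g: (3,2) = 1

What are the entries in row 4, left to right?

A is a freebie, so (2,2) = 2.
Cage g is a single given cell, leaving (3,2) = 1.
Cage f is given; hence (3,3) = 4.
The only place for 2 in row 1 is (1,3).
Cage d has sum 8, leaving (1,4) = 1.
The 4 cells of cage d must have sum 8, which forces (2,3) = 1.
Cage d needs sum 8, so (2,4) = 4.
The 3 cells of cage b must have sum 8, so (3,4) = 3.
Column 3 now contains 1, leaving (4,3) = 3.
4 is placed in column 4, leaving (4,4) = 2.
Row 2 now contains 4; hence (2,1) = 3.
Row 3 already has 3, so (3,1) = 2.
The 4 cells of cage c must have sum 10, so (4,1) = 1.
3 is placed in row 4, leaving (4,2) = 4.
Column 1 already has 3; hence (1,1) = 4.
4 is placed in column 2, leaving (1,2) = 3.
Filled in: 4 3 2 1 / 3 2 1 4 / 2 1 4 3 / 1 4 3 2.

1 4 3 2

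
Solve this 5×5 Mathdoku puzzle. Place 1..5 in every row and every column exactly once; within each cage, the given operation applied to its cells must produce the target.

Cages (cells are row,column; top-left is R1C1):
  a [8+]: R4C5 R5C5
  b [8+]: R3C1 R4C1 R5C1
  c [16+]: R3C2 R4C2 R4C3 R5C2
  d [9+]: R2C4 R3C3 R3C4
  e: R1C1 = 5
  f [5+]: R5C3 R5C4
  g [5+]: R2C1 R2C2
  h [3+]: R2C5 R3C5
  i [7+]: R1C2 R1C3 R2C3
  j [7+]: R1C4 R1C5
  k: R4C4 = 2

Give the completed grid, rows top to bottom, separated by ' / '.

Cage e is given; hence R1C1 = 5.
Cage k is given, leaving R4C4 = 2.
In row 2, 5 can only go at R2C4, so R2C4 = 5.
The only place for 5 in row 3 is R3C2.
Row 3 needs a 2, and only R3C5 is open for it.
Column 5 now contains 2, leaving R2C5 = 1.
Row 2 needs a 4, and only R2C3 is open for it.
Cage c needs sum 16; hence R4C2 = 4.
Column 3 already has 4, so R4C3 = 5.
Row 4 now contains 5, which forces R4C5 = 3.
Cage c has sum 16, which forces R5C2 = 2.
2 is placed in row 5, so R5C3 = 1.
3 is placed in column 5, leaving R5C5 = 5.
Column 2 already has 2, leaving R1C2 = 1.
Column 3 now contains 1; hence R1C3 = 2.
Cage j needs two cells with sum 7; hence R1C4 = 3.
3 is placed in column 5, so R1C5 = 4.
Cage g's pair has sum 5; hence R2C1 = 2.
Column 2 already has 2, so R2C2 = 3.
Column 3 now contains 1, leaving R3C3 = 3.
The 3 cells of cage d must have sum 9, which forces R3C4 = 1.
3 is placed in row 4; hence R4C1 = 1.
The two cells of cage f must have sum 5, which forces R5C4 = 4.
Row 3 now contains 3, so R3C1 = 4.
Row 5 already has 4, so R5C1 = 3.

5 1 2 3 4 / 2 3 4 5 1 / 4 5 3 1 2 / 1 4 5 2 3 / 3 2 1 4 5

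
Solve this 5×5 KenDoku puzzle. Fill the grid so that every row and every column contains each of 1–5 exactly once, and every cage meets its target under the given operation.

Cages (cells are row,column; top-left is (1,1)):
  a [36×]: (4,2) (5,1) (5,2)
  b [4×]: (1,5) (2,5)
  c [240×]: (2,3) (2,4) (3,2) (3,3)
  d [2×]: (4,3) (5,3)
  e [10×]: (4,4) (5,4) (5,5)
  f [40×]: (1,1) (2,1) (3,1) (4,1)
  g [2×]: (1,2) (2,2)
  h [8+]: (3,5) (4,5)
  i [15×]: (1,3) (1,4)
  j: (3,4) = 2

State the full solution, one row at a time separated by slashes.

Cage j is given; hence (3,4) = 2.
Cage a has product 36, so (4,2) = 3.
Row 4 now contains 3, leaving (4,5) = 5.
Cage a has product 36; hence (5,1) = 3.
Cage a has product 36; hence (5,2) = 4.
Cage c has product 240, leaving (2,3) = 3.
The 4 cells of cage c must have product 240; hence (2,4) = 4.
4 is placed in row 2, so (2,5) = 1.
4 is placed in column 2, which forces (3,2) = 5.
Cage c needs product 240, so (3,3) = 4.
Column 5 already has 5, so (3,5) = 3.
Row 4 now contains 5, leaving (4,4) = 1.
Cage e has product 10, leaving (5,4) = 5.
Cage e needs product 10, leaving (5,5) = 2.
The two cells of cage g must have product 2, so (1,2) = 1.
3 is placed in column 3, which forces (1,3) = 5.
Column 4 already has 5; hence (1,4) = 3.
1 is placed in column 5, leaving (1,5) = 4.
Row 2 already has 1, which forces (2,2) = 2.
4 is placed in row 3, leaving (3,1) = 1.
Row 4 already has 1, which forces (4,3) = 2.
2 is placed in row 5, leaving (5,3) = 1.
4 is placed in row 1, so (1,1) = 2.
2 is placed in row 2, so (2,1) = 5.
Row 4 already has 2, which forces (4,1) = 4.

2 1 5 3 4 / 5 2 3 4 1 / 1 5 4 2 3 / 4 3 2 1 5 / 3 4 1 5 2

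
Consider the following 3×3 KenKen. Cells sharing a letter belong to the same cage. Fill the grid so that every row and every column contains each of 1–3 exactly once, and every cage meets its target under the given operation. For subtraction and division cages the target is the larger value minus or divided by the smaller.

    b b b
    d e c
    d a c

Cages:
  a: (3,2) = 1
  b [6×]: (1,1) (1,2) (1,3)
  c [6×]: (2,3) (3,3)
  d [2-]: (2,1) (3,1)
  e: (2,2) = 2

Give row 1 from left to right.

2 3 1

Cage e is given, leaving (2,2) = 2.
Row 2 now contains 2, which forces (2,3) = 3.
Cage a is given, which forces (3,2) = 1.
3 is placed in column 3, leaving (3,3) = 2.
Cage b has product 6, leaving (1,1) = 2.
Column 2 already has 1, which forces (1,2) = 3.
Column 3 now contains 2, which forces (1,3) = 1.
Row 2 already has 3, so (2,1) = 1.
1 is placed in row 3, leaving (3,1) = 3.
Completed grid: 2 3 1 / 1 2 3 / 3 1 2.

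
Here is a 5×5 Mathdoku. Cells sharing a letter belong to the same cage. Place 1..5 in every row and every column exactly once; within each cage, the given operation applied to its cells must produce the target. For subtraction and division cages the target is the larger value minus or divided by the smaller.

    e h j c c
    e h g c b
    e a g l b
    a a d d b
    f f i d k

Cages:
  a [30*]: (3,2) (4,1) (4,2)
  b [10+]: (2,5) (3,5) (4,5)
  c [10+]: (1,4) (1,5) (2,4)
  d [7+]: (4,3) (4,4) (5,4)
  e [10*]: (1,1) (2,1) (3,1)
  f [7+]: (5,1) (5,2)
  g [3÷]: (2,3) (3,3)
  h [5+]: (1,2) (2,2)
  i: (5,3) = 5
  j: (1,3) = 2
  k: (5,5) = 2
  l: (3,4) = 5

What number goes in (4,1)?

J is a freebie; hence (1,3) = 2.
Cage l is a single given cell; hence (3,4) = 5.
I is a freebie, which forces (5,3) = 5.
Cage k is given, leaving (5,5) = 2.
The only place for 4 in row 3 is (3,5).
Row 4 needs a 4, and only (4,3) is open for it.
Cage d has sum 7, so (4,4) = 2.
Cage d has sum 7, leaving (5,4) = 1.
Cage c has sum 10, which forces (1,4) = 4.
Cage c needs sum 10, which forces (1,5) = 3.
The 3 cells of cage c must have sum 10, leaving (2,4) = 3.
Cage a has product 30, so (3,2) = 2.
Cage e needs product 10, leaving (1,1) = 5.
Row 1 already has 3, so (1,2) = 1.
Cage e has product 10, leaving (2,1) = 2.
Cage h's pair has sum 5, so (2,2) = 4.
Row 2 already has 3, so (2,3) = 1.
Row 2 now contains 1, leaving (2,5) = 5.
Row 3 now contains 2, which forces (3,1) = 1.
Cage g's pair has quotient 3, so (3,3) = 3.
Column 1 already has 5, which forces (4,1) = 3.
Row 4 now contains 3, leaving (4,2) = 5.
5 is placed in column 5, leaving (4,5) = 1.
3 is placed in column 1, so (5,1) = 4.
Column 2 now contains 4, which forces (5,2) = 3.
Filled in: 5 1 2 4 3 / 2 4 1 3 5 / 1 2 3 5 4 / 3 5 4 2 1 / 4 3 5 1 2.

3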